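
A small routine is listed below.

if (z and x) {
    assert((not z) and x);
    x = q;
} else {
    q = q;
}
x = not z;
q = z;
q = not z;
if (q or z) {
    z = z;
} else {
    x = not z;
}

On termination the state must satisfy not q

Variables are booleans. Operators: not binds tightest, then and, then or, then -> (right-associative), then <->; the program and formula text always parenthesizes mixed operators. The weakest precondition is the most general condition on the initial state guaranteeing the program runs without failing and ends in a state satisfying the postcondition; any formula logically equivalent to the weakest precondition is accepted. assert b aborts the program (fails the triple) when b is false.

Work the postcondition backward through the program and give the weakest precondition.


Working backward. After the program, not q must hold.
Then branch requires not q; else branch requires not q.
Before the if: ((q or z) -> (not q)) and ((not (q or z)) -> (not q))
Before q := not z: z
Before q := z: z
Before x := not z: z
Then branch requires false; else branch requires z.
Before the if: (not (z and x)) and ((not (z and x)) -> z)
Answer: WP = (not (z and x)) and ((not (z and x)) -> z)


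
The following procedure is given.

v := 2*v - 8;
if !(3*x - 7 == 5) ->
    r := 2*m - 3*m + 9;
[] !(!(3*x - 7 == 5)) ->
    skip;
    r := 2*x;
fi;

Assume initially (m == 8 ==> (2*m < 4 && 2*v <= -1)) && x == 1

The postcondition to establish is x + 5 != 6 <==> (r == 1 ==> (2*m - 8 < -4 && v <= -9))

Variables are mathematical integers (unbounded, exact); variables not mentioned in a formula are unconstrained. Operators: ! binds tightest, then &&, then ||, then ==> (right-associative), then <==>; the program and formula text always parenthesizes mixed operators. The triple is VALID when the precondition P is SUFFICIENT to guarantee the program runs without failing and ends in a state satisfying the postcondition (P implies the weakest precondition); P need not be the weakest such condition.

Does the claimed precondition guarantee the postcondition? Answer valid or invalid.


Working backward. After the program, the postcondition x + 5 != 6 <==> (r == 1 ==> (2*m - 8 < -4 && v <= -9)) must hold; in canonical form it is x != 1 <==> (r == 1 ==> (2*m < 4 && v <= -9)).
Then branch requires x != 1 <==> (m == 8 ==> (2*m < 4 && v <= -9)); else branch requires x != 1 <==> (2*x == 1 ==> (2*m < 4 && v <= -9)).
Before the if: ((!(3*x == 12)) ==> (x != 1 <==> (m == 8 ==> (2*m < 4 && v <= -9)))) && (3*x == 12 ==> (x != 1 <==> (2*x == 1 ==> (2*m < 4 && v <= -9))))
Before v := 2*v - 8: ((!(3*x == 12)) ==> (x != 1 <==> (m == 8 ==> (2*m < 4 && 2*v <= -1)))) && (3*x == 12 ==> (x != 1 <==> (2*x == 1 ==> (2*m < 4 && 2*v <= -1))))
The weakest precondition is ((!(3*x == 12)) ==> (x != 1 <==> (m == 8 ==> (2*m < 4 && 2*v <= -1)))) && (3*x == 12 ==> (x != 1 <==> (2*x == 1 ==> (2*m < 4 && 2*v <= -1)))).
Check whether (m == 8 ==> (2*m < 4 && 2*v <= -1)) && x == 1 implies it.
Countermodel: at the initial state m = 9, v = 0, x = 1, the precondition holds but the weakest precondition fails.
Answer: invalid


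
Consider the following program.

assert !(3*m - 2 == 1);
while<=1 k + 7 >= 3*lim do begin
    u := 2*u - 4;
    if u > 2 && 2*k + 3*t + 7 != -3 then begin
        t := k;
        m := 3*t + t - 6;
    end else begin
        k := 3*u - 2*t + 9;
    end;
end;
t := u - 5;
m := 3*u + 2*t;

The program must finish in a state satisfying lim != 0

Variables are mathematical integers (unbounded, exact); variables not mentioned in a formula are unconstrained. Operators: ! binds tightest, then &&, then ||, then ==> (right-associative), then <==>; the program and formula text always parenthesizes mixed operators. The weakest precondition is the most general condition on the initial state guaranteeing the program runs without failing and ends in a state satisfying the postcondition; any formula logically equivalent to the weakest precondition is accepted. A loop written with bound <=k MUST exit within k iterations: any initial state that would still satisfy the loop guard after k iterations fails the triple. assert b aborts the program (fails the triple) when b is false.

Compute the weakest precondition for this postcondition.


Working backward. After the program, lim != 0 must hold.
Before m := 3*u + 2*t: lim != 0
Before t := u - 5: lim != 0
Before the loop (bound <=1), unroll the exhaustion recursion (WP_0 = exit-now case; WP_j = one more guarded iteration, up to j = 1):
  WP_0: (!(k >= 3*lim - 7)) && lim != 0
  WP_1: (k >= 3*lim - 7 ==> (((2*u > 6 && 2*k + 3*t != -10) ==> ((!(k >= 3*lim - 7)) && lim != 0)) && ((!(2*u > 6 && 2*k + 3*t != -10)) ==> ((!(6*u >= 3*lim + 2*t - 4)) && lim != 0)))) && ((!(k >= 3*lim - 7)) ==> lim != 0)
So before the loop: (k >= 3*lim - 7 ==> (((2*u > 6 && 2*k + 3*t != -10) ==> ((!(k >= 3*lim - 7)) && lim != 0)) && ((!(2*u > 6 && 2*k + 3*t != -10)) ==> ((!(6*u >= 3*lim + 2*t - 4)) && lim != 0)))) && ((!(k >= 3*lim - 7)) ==> lim != 0)
Before assert !(3*m - 2 == 1): (!(3*m == 3)) && (k >= 3*lim - 7 ==> (((2*u > 6 && 2*k + 3*t != -10) ==> ((!(k >= 3*lim - 7)) && lim != 0)) && ((!(2*u > 6 && 2*k + 3*t != -10)) ==> ((!(6*u >= 3*lim + 2*t - 4)) && lim != 0)))) && ((!(k >= 3*lim - 7)) ==> lim != 0)
Answer: WP = (!(3*m == 3)) && (k >= 3*lim - 7 ==> (((2*u > 6 && 2*k + 3*t != -10) ==> ((!(k >= 3*lim - 7)) && lim != 0)) && ((!(2*u > 6 && 2*k + 3*t != -10)) ==> ((!(6*u >= 3*lim + 2*t - 4)) && lim != 0)))) && ((!(k >= 3*lim - 7)) ==> lim != 0)


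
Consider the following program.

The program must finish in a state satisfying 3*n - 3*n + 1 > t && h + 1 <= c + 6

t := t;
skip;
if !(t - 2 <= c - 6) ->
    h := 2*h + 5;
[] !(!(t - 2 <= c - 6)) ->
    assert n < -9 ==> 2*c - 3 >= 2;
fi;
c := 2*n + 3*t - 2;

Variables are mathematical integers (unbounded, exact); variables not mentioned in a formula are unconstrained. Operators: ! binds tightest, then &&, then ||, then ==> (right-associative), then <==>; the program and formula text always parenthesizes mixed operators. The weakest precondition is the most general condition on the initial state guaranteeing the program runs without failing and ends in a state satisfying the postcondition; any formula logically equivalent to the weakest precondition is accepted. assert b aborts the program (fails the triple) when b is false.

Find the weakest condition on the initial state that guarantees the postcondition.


Working backward. After the program, the postcondition 3*n - 3*n + 1 > t && h + 1 <= c + 6 must hold; in canonical form it is t < 1 && h <= c + 5.
Before c := 2*n + 3*t - 2: t < 1 && h <= 2*n + 3*t + 3
Then branch requires t < 1 && 2*h <= 2*n + 3*t - 2; else branch requires (n < -9 ==> 2*c >= 5) && t < 1 && h <= 2*n + 3*t + 3.
Before the if: ((!(t <= c - 4)) ==> (t < 1 && 2*h <= 2*n + 3*t - 2)) && (t <= c - 4 ==> ((n < -9 ==> 2*c >= 5) && t < 1 && h <= 2*n + 3*t + 3))
Before skip: ((!(t <= c - 4)) ==> (t < 1 && 2*h <= 2*n + 3*t - 2)) && (t <= c - 4 ==> ((n < -9 ==> 2*c >= 5) && t < 1 && h <= 2*n + 3*t + 3))
Before t := t: ((!(t <= c - 4)) ==> (t < 1 && 2*h <= 2*n + 3*t - 2)) && (t <= c - 4 ==> ((n < -9 ==> 2*c >= 5) && t < 1 && h <= 2*n + 3*t + 3))
Answer: WP = ((!(t <= c - 4)) ==> (t < 1 && 2*h <= 2*n + 3*t - 2)) && (t <= c - 4 ==> ((n < -9 ==> 2*c >= 5) && t < 1 && h <= 2*n + 3*t + 3))


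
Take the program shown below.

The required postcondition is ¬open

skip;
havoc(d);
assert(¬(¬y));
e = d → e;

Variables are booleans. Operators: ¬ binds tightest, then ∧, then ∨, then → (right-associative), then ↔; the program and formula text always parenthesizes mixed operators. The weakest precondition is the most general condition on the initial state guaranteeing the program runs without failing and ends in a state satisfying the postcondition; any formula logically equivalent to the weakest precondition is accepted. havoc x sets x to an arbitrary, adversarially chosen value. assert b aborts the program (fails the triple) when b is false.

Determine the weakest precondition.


Working backward. After the program, ¬open must hold.
Before e := d → e: ¬open
Before assert ¬(¬y): y ∧ (¬open)
Before havoc d: y ∧ (¬open)
Before skip: y ∧ (¬open)
Answer: WP = y ∧ (¬open)


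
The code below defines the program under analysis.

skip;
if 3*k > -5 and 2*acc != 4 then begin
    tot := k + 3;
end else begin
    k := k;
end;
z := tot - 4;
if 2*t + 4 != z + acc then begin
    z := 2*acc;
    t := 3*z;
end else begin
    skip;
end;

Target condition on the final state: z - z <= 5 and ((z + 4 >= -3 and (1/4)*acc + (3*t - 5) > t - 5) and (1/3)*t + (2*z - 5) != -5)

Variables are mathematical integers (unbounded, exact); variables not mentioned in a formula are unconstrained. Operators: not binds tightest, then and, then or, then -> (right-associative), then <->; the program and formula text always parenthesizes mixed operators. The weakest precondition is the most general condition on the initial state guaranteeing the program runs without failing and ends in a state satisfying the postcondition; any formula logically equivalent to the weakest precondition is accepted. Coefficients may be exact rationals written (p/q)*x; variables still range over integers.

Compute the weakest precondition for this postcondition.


Working backward. After the program, the postcondition z - z <= 5 and ((z + 4 >= -3 and (1/4)*acc + (3*t - 5) > t - 5) and (1/3)*t + (2*z - 5) != -5) must hold; in canonical form it is z >= -7 and (1/4)*acc + 2*t > 0 and (1/3)*t + 2*z != 0.
Then branch requires 2*acc >= -7 and (49/4)*acc > 0 and 6*acc != 0; else branch requires z >= -7 and (1/4)*acc + 2*t > 0 and (1/3)*t + 2*z != 0.
Before the if: (2*t != acc + z - 4 -> (2*acc >= -7 and (49/4)*acc > 0 and 6*acc != 0)) and ((not (2*t != acc + z - 4)) -> (z >= -7 and (1/4)*acc + 2*t > 0 and (1/3)*t + 2*z != 0))
Before z := tot - 4: (2*t != acc + tot - 8 -> (2*acc >= -7 and (49/4)*acc > 0 and 6*acc != 0)) and ((not (2*t != acc + tot - 8)) -> (tot >= -3 and (1/4)*acc + 2*t > 0 and (1/3)*t + 2*tot != 8))
Then branch requires (2*t != acc + k - 5 -> (2*acc >= -7 and (49/4)*acc > 0 and 6*acc != 0)) and ((not (2*t != acc + k - 5)) -> (k >= -6 and (1/4)*acc + 2*t > 0 and 2*k + (1/3)*t != 2)); else branch requires (2*t != acc + tot - 8 -> (2*acc >= -7 and (49/4)*acc > 0 and 6*acc != 0)) and ((not (2*t != acc + tot - 8)) -> (tot >= -3 and (1/4)*acc + 2*t > 0 and (1/3)*t + 2*tot != 8)).
Before the if: ((3*k > -5 and 2*acc != 4) -> ((2*t != acc + k - 5 -> (2*acc >= -7 and (49/4)*acc > 0 and 6*acc != 0)) and ((not (2*t != acc + k - 5)) -> (k >= -6 and (1/4)*acc + 2*t > 0 and 2*k + (1/3)*t != 2)))) and ((not (3*k > -5 and 2*acc != 4)) -> ((2*t != acc + tot - 8 -> (2*acc >= -7 and (49/4)*acc > 0 and 6*acc != 0)) and ((not (2*t != acc + tot - 8)) -> (tot >= -3 and (1/4)*acc + 2*t > 0 and (1/3)*t + 2*tot != 8))))
Before skip: ((3*k > -5 and 2*acc != 4) -> ((2*t != acc + k - 5 -> (2*acc >= -7 and (49/4)*acc > 0 and 6*acc != 0)) and ((not (2*t != acc + k - 5)) -> (k >= -6 and (1/4)*acc + 2*t > 0 and 2*k + (1/3)*t != 2)))) and ((not (3*k > -5 and 2*acc != 4)) -> ((2*t != acc + tot - 8 -> (2*acc >= -7 and (49/4)*acc > 0 and 6*acc != 0)) and ((not (2*t != acc + tot - 8)) -> (tot >= -3 and (1/4)*acc + 2*t > 0 and (1/3)*t + 2*tot != 8))))
Answer: WP = ((3*k > -5 and 2*acc != 4) -> ((2*t != acc + k - 5 -> (2*acc >= -7 and (49/4)*acc > 0 and 6*acc != 0)) and ((not (2*t != acc + k - 5)) -> (k >= -6 and (1/4)*acc + 2*t > 0 and 2*k + (1/3)*t != 2)))) and ((not (3*k > -5 and 2*acc != 4)) -> ((2*t != acc + tot - 8 -> (2*acc >= -7 and (49/4)*acc > 0 and 6*acc != 0)) and ((not (2*t != acc + tot - 8)) -> (tot >= -3 and (1/4)*acc + 2*t > 0 and (1/3)*t + 2*tot != 8))))


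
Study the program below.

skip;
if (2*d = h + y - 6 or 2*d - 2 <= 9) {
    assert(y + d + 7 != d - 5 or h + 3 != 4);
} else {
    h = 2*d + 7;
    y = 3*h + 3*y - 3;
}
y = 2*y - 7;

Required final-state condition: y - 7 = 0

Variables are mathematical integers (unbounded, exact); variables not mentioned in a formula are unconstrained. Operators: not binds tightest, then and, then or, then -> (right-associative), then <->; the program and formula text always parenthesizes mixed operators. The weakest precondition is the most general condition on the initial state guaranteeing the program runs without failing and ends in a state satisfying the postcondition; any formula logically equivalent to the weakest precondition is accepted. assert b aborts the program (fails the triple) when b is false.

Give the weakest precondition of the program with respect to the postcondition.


Working backward. After the program, the postcondition y - 7 = 0 must hold; in canonical form it is y = 7.
Before y := 2*y - 7: 2*y = 14
Then branch requires (y != -12 or h != 1) and 2*y = 14; else branch requires 12*d + 6*y = -22.
Before the if: ((2*d = h + y - 6 or 2*d <= 11) -> ((y != -12 or h != 1) and 2*y = 14)) and ((not (2*d = h + y - 6 or 2*d <= 11)) -> 12*d + 6*y = -22)
Before skip: ((2*d = h + y - 6 or 2*d <= 11) -> ((y != -12 or h != 1) and 2*y = 14)) and ((not (2*d = h + y - 6 or 2*d <= 11)) -> 12*d + 6*y = -22)
Answer: WP = ((2*d = h + y - 6 or 2*d <= 11) -> ((y != -12 or h != 1) and 2*y = 14)) and ((not (2*d = h + y - 6 or 2*d <= 11)) -> 12*d + 6*y = -22)


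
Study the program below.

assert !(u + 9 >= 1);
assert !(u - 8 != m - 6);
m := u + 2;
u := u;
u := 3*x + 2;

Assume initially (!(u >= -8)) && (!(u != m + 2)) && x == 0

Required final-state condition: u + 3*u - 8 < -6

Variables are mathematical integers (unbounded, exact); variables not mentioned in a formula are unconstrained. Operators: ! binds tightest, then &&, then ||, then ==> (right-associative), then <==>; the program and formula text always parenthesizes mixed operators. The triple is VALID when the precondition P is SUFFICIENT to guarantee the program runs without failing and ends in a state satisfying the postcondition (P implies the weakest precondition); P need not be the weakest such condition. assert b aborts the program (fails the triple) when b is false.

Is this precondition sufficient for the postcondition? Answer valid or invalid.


Working backward. After the program, the postcondition u + 3*u - 8 < -6 must hold; in canonical form it is 4*u < 2.
Before u := 3*x + 2: 12*x < -6
Before u := u: 12*x < -6
Before m := u + 2: 12*x < -6
Before assert !(u - 8 != m - 6): (!(u != m + 2)) && 12*x < -6
Before assert !(u + 9 >= 1): (!(u >= -8)) && (!(u != m + 2)) && 12*x < -6
The weakest precondition is (!(u >= -8)) && (!(u != m + 2)) && 12*x < -6.
Check whether (!(u >= -8)) && (!(u != m + 2)) && x == 0 implies it.
Countermodel: at the initial state m = -11, u = -9, x = 0, the precondition holds but the weakest precondition fails.
Answer: invalid


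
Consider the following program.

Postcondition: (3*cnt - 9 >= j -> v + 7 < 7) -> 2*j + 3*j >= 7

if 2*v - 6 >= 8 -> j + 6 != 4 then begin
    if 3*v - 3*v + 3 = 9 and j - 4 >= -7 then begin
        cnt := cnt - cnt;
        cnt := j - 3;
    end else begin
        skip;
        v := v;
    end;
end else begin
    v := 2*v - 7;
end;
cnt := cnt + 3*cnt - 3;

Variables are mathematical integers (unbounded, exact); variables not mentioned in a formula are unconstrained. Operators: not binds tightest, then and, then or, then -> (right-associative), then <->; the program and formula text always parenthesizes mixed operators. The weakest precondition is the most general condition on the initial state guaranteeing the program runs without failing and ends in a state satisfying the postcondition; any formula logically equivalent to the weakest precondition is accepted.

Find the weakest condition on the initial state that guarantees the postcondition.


Working backward. After the program, the postcondition (3*cnt - 9 >= j -> v + 7 < 7) -> 2*j + 3*j >= 7 must hold; in canonical form it is (3*cnt >= j + 9 -> v < 0) -> 5*j >= 7.
Before cnt := cnt + 3*cnt - 3: (12*cnt >= j + 18 -> v < 0) -> 5*j >= 7
Then branch requires (12*cnt >= j + 18 -> v < 0) -> 5*j >= 7; else branch requires (12*cnt >= j + 18 -> 2*v < 7) -> 5*j >= 7.
Before the if: ((2*v >= 14 -> j != -2) -> ((12*cnt >= j + 18 -> v < 0) -> 5*j >= 7)) and ((not (2*v >= 14 -> j != -2)) -> ((12*cnt >= j + 18 -> 2*v < 7) -> 5*j >= 7))
Answer: WP = ((2*v >= 14 -> j != -2) -> ((12*cnt >= j + 18 -> v < 0) -> 5*j >= 7)) and ((not (2*v >= 14 -> j != -2)) -> ((12*cnt >= j + 18 -> 2*v < 7) -> 5*j >= 7))


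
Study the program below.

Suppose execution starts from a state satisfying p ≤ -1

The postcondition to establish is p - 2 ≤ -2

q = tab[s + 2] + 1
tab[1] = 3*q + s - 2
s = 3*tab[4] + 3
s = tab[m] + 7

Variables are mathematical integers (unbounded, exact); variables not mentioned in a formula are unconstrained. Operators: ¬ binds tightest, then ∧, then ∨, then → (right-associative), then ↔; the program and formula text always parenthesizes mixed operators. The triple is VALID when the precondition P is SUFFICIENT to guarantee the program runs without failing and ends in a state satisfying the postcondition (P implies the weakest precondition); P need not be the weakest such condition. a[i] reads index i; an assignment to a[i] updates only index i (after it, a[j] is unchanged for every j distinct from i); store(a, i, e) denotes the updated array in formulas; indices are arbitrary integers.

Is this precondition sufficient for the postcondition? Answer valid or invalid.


Working backward. After the program, the postcondition p - 2 ≤ -2 must hold; in canonical form it is p ≤ 0.
Before s := tab[m] + 7: p ≤ 0
Before s := 3*tab[4] + 3: p ≤ 0
Before tab[1] := 3*q + s - 2: p ≤ 0
Before q := tab[s + 2] + 1: p ≤ 0
The weakest precondition is p ≤ 0.
Check whether p ≤ -1 implies it.
Every state satisfying the precondition satisfies the weakest precondition: the implication holds.
Answer: valid


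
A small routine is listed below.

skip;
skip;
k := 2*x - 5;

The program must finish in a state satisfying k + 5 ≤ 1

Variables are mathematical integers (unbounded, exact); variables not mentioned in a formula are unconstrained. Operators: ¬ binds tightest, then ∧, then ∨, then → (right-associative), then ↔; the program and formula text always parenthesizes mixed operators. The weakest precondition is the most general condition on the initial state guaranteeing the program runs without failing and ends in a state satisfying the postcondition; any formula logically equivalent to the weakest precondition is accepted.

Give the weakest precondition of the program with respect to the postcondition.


Working backward. After the program, the postcondition k + 5 ≤ 1 must hold; in canonical form it is k ≤ -4.
Before k := 2*x - 5: 2*x ≤ 1
Before skip: 2*x ≤ 1
Before skip: 2*x ≤ 1
Answer: WP = 2*x ≤ 1


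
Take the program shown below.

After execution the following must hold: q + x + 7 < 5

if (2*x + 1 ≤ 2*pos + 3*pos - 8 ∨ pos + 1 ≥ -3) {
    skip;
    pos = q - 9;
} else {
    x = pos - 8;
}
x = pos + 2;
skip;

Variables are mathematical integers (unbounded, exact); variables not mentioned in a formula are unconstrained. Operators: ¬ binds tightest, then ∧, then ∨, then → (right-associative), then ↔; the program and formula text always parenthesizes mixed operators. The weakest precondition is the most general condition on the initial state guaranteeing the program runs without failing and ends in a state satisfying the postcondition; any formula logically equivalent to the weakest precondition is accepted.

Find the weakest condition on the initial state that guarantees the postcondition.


Working backward. After the program, the postcondition q + x + 7 < 5 must hold; in canonical form it is q + x < -2.
Before skip: q + x < -2
Before x := pos + 2: pos + q < -4
Then branch requires 2*q < 5; else branch requires pos + q < -4.
Before the if: ((2*x ≤ 5*pos - 9 ∨ pos ≥ -4) → 2*q < 5) ∧ ((¬(2*x ≤ 5*pos - 9 ∨ pos ≥ -4)) → pos + q < -4)
Answer: WP = ((2*x ≤ 5*pos - 9 ∨ pos ≥ -4) → 2*q < 5) ∧ ((¬(2*x ≤ 5*pos - 9 ∨ pos ≥ -4)) → pos + q < -4)


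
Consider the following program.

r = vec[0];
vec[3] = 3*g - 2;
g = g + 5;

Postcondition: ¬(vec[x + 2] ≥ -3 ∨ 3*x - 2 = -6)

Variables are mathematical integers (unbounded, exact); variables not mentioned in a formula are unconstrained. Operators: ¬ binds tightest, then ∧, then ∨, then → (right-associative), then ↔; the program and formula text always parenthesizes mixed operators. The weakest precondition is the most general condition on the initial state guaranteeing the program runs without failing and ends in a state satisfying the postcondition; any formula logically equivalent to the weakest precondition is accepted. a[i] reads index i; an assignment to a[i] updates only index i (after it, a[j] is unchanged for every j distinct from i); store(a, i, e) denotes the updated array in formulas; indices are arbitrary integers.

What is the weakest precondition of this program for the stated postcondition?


Working backward. After the program, the postcondition ¬(vec[x + 2] ≥ -3 ∨ 3*x - 2 = -6) must hold; in canonical form it is ¬(vec[x + 2] ≥ -3 ∨ 3*x = -4).
Before g := g + 5: ¬(vec[x + 2] ≥ -3 ∨ 3*x = -4)
Before vec[3] := 3*g - 2: ¬(store(vec, 3, 3*g - 2)[x + 2] ≥ -3 ∨ 3*x = -4)
Before r := vec[0]: ¬(store(vec, 3, 3*g - 2)[x + 2] ≥ -3 ∨ 3*x = -4)
Answer: WP = ¬(store(vec, 3, 3*g - 2)[x + 2] ≥ -3 ∨ 3*x = -4)


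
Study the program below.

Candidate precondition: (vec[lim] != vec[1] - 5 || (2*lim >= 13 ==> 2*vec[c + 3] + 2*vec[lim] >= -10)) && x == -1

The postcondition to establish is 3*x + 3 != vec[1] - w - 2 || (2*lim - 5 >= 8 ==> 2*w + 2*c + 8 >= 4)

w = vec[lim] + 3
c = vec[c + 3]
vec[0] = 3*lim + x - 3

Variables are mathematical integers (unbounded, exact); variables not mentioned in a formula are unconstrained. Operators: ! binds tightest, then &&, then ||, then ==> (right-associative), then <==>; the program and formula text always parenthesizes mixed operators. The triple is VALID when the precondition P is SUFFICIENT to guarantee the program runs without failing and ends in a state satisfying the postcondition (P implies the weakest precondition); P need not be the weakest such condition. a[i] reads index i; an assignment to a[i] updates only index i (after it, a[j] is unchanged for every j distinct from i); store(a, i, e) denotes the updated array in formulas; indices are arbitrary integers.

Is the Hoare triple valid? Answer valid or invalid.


Working backward. After the program, the postcondition 3*x + 3 != vec[1] - w - 2 || (2*lim - 5 >= 8 ==> 2*w + 2*c + 8 >= 4) must hold; in canonical form it is w + 3*x != vec[1] - 5 || (2*lim >= 13 ==> 2*c + 2*w >= -4).
Before vec[0] := 3*lim + x - 3: w + 3*x != vec[1] - 5 || (2*lim >= 13 ==> 2*c + 2*w >= -4)
Before c := vec[c + 3]: w + 3*x != vec[1] - 5 || (2*lim >= 13 ==> 2*vec[c + 3] + 2*w >= -4)
Before w := vec[lim] + 3: vec[lim] + 3*x != vec[1] - 8 || (2*lim >= 13 ==> 2*vec[c + 3] + 2*vec[lim] >= -10)
The weakest precondition is vec[lim] + 3*x != vec[1] - 8 || (2*lim >= 13 ==> 2*vec[c + 3] + 2*vec[lim] >= -10).
Check whether (vec[lim] != vec[1] - 5 || (2*lim >= 13 ==> 2*vec[c + 3] + 2*vec[lim] >= -10)) && x == -1 implies it.
Every state satisfying the precondition satisfies the weakest precondition: the implication holds.
Answer: valid


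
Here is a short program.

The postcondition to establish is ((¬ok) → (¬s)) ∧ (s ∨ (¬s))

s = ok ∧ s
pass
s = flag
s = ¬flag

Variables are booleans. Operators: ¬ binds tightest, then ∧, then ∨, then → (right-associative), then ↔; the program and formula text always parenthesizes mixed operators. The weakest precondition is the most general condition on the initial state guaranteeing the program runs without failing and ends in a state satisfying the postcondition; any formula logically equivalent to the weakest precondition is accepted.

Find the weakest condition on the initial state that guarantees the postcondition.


Working backward. After the program, the postcondition ((¬ok) → (¬s)) ∧ (s ∨ (¬s)) must hold; in canonical form it is (¬ok) → (¬s).
Before s := ¬flag: (¬ok) → flag
Before s := flag: (¬ok) → flag
Before skip: (¬ok) → flag
Before s := ok ∧ s: (¬ok) → flag
Answer: WP = (¬ok) → flag


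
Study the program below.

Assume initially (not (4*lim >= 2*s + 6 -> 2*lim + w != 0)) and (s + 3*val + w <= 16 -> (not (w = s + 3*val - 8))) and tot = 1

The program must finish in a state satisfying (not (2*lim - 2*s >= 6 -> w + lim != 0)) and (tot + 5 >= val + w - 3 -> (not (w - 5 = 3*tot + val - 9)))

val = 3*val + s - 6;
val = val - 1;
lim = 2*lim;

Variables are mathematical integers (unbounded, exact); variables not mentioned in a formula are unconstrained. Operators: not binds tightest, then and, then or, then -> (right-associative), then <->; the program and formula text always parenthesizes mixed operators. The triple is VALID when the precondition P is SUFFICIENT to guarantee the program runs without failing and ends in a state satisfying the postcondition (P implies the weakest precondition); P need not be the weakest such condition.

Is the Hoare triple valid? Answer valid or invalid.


Working backward. After the program, the postcondition (not (2*lim - 2*s >= 6 -> w + lim != 0)) and (tot + 5 >= val + w - 3 -> (not (w - 5 = 3*tot + val - 9))) must hold; in canonical form it is (not (2*lim >= 2*s + 6 -> lim + w != 0)) and (tot >= val + w - 8 -> (not (w = 3*tot + val - 4))).
Before lim := 2*lim: (not (4*lim >= 2*s + 6 -> 2*lim + w != 0)) and (tot >= val + w - 8 -> (not (w = 3*tot + val - 4)))
Before val := val - 1: (not (4*lim >= 2*s + 6 -> 2*lim + w != 0)) and (tot >= val + w - 9 -> (not (w = 3*tot + val - 5)))
Before val := 3*val + s - 6: (not (4*lim >= 2*s + 6 -> 2*lim + w != 0)) and (tot >= s + 3*val + w - 15 -> (not (w = s + 3*tot + 3*val - 11)))
The weakest precondition is (not (4*lim >= 2*s + 6 -> 2*lim + w != 0)) and (tot >= s + 3*val + w - 15 -> (not (w = s + 3*tot + 3*val - 11))).
Check whether (not (4*lim >= 2*s + 6 -> 2*lim + w != 0)) and (s + 3*val + w <= 16 -> (not (w = s + 3*val - 8))) and tot = 1 implies it.
Every state satisfying the precondition satisfies the weakest precondition: the implication holds.
Answer: valid


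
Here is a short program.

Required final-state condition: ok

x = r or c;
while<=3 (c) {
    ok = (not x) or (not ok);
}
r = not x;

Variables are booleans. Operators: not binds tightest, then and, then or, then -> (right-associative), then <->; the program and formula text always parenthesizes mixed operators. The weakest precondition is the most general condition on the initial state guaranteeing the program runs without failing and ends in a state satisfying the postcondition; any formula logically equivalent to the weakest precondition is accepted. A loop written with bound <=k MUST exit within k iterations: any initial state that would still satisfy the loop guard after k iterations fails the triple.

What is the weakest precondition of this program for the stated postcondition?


Working backward. After the program, ok must hold.
Before r := not x: ok
Before the loop (bound <=3), unroll the exhaustion recursion (WP_0 = exit-now case; WP_j = one more guarded iteration, up to j = 3):
  WP_0: (not c) and ok
  WP_1: (c -> ((not c) and ((not x) or (not ok)))) and ((not c) -> ok)
  WP_2: (c -> ((c -> ((not c) and ((not x) or (not ((not x) or (not ok)))))) and ((not c) -> ((not x) or (not ok))))) and ((not c) -> ok)
  WP_3: (c -> ((c -> ((c -> ((not c) and ((not x) or (not ((not x) or (not ((not x) or (not ok)))))))) and ((not c) -> ((not x) or (not ((not x) or (not ok))))))) and ((not c) -> ((not x) or (not ok))))) and ((not c) -> ok)
So before the loop: (c -> ((c -> ((c -> ((not c) and ((not x) or (not ((not x) or (not ((not x) or (not ok)))))))) and ((not c) -> ((not x) or (not ((not x) or (not ok))))))) and ((not c) -> ((not x) or (not ok))))) and ((not c) -> ok)
Before x := r or c: (c -> ((c -> ((c -> ((not c) and ((not (r or c)) or (not ((not (r or c)) or (not ((not (r or c)) or (not ok)))))))) and ((not c) -> ((not (r or c)) or (not ((not (r or c)) or (not ok))))))) and ((not c) -> ((not (r or c)) or (not ok))))) and ((not c) -> ok)
Answer: WP = (c -> ((c -> ((c -> ((not c) and ((not (r or c)) or (not ((not (r or c)) or (not ((not (r or c)) or (not ok)))))))) and ((not c) -> ((not (r or c)) or (not ((not (r or c)) or (not ok))))))) and ((not c) -> ((not (r or c)) or (not ok))))) and ((not c) -> ok)


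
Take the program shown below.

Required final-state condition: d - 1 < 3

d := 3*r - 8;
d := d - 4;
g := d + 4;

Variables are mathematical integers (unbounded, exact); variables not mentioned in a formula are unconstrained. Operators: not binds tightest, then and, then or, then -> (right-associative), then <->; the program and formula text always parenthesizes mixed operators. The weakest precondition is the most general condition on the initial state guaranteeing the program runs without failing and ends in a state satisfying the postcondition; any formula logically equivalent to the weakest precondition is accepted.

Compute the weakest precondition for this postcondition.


Working backward. After the program, the postcondition d - 1 < 3 must hold; in canonical form it is d < 4.
Before g := d + 4: d < 4
Before d := d - 4: d < 8
Before d := 3*r - 8: 3*r < 16
Answer: WP = 3*r < 16


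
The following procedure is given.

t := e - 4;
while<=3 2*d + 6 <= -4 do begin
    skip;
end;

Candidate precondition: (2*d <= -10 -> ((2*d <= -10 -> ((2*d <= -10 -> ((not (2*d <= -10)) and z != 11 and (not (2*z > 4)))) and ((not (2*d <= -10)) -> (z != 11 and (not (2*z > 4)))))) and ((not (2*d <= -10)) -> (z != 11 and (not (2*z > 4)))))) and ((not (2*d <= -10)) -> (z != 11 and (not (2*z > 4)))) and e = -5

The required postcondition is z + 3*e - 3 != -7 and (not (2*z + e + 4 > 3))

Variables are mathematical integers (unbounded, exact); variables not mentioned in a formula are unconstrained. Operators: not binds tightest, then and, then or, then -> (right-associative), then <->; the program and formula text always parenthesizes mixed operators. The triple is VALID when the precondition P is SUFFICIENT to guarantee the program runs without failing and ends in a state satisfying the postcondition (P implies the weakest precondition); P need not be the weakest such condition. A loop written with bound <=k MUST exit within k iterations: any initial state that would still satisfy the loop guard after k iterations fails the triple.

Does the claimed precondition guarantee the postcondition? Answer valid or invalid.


Working backward. After the program, the postcondition z + 3*e - 3 != -7 and (not (2*z + e + 4 > 3)) must hold; in canonical form it is 3*e + z != -4 and (not (e + 2*z > -1)).
Before the loop (bound <=3), unroll the exhaustion recursion (WP_0 = exit-now case; WP_j = one more guarded iteration, up to j = 3):
  WP_0: (not (2*d <= -10)) and 3*e + z != -4 and (not (e + 2*z > -1))
  WP_1: (2*d <= -10 -> ((not (2*d <= -10)) and 3*e + z != -4 and (not (e + 2*z > -1)))) and ((not (2*d <= -10)) -> (3*e + z != -4 and (not (e + 2*z > -1))))
  WP_2: (2*d <= -10 -> ((2*d <= -10 -> ((not (2*d <= -10)) and 3*e + z != -4 and (not (e + 2*z > -1)))) and ((not (2*d <= -10)) -> (3*e + z != -4 and (not (e + 2*z > -1)))))) and ((not (2*d <= -10)) -> (3*e + z != -4 and (not (e + 2*z > -1))))
  WP_3: (2*d <= -10 -> ((2*d <= -10 -> ((2*d <= -10 -> ((not (2*d <= -10)) and 3*e + z != -4 and (not (e + 2*z > -1)))) and ((not (2*d <= -10)) -> (3*e + z != -4 and (not (e + 2*z > -1)))))) and ((not (2*d <= -10)) -> (3*e + z != -4 and (not (e + 2*z > -1)))))) and ((not (2*d <= -10)) -> (3*e + z != -4 and (not (e + 2*z > -1))))
So before the loop: (2*d <= -10 -> ((2*d <= -10 -> ((2*d <= -10 -> ((not (2*d <= -10)) and 3*e + z != -4 and (not (e + 2*z > -1)))) and ((not (2*d <= -10)) -> (3*e + z != -4 and (not (e + 2*z > -1)))))) and ((not (2*d <= -10)) -> (3*e + z != -4 and (not (e + 2*z > -1)))))) and ((not (2*d <= -10)) -> (3*e + z != -4 and (not (e + 2*z > -1))))
Before t := e - 4: (2*d <= -10 -> ((2*d <= -10 -> ((2*d <= -10 -> ((not (2*d <= -10)) and 3*e + z != -4 and (not (e + 2*z > -1)))) and ((not (2*d <= -10)) -> (3*e + z != -4 and (not (e + 2*z > -1)))))) and ((not (2*d <= -10)) -> (3*e + z != -4 and (not (e + 2*z > -1)))))) and ((not (2*d <= -10)) -> (3*e + z != -4 and (not (e + 2*z > -1))))
The weakest precondition is (2*d <= -10 -> ((2*d <= -10 -> ((2*d <= -10 -> ((not (2*d <= -10)) and 3*e + z != -4 and (not (e + 2*z > -1)))) and ((not (2*d <= -10)) -> (3*e + z != -4 and (not (e + 2*z > -1)))))) and ((not (2*d <= -10)) -> (3*e + z != -4 and (not (e + 2*z > -1)))))) and ((not (2*d <= -10)) -> (3*e + z != -4 and (not (e + 2*z > -1)))).
Check whether (2*d <= -10 -> ((2*d <= -10 -> ((2*d <= -10 -> ((not (2*d <= -10)) and z != 11 and (not (2*z > 4)))) and ((not (2*d <= -10)) -> (z != 11 and (not (2*z > 4)))))) and ((not (2*d <= -10)) -> (z != 11 and (not (2*z > 4)))))) and ((not (2*d <= -10)) -> (z != 11 and (not (2*z > 4)))) and e = -5 implies it.
Every state satisfying the precondition satisfies the weakest precondition: the implication holds.
Answer: valid


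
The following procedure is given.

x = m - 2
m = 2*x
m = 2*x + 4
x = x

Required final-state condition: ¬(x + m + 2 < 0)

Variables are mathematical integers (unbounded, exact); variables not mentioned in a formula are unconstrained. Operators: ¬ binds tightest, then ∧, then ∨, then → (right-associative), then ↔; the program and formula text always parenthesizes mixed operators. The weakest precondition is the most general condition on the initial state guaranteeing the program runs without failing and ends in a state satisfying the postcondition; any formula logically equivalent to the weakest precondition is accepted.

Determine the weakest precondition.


Working backward. After the program, the postcondition ¬(x + m + 2 < 0) must hold; in canonical form it is ¬(m + x < -2).
Before x := x: ¬(m + x < -2)
Before m := 2*x + 4: ¬(3*x < -6)
Before m := 2*x: ¬(3*x < -6)
Before x := m - 2: ¬(3*m < 0)
Answer: WP = ¬(3*m < 0)


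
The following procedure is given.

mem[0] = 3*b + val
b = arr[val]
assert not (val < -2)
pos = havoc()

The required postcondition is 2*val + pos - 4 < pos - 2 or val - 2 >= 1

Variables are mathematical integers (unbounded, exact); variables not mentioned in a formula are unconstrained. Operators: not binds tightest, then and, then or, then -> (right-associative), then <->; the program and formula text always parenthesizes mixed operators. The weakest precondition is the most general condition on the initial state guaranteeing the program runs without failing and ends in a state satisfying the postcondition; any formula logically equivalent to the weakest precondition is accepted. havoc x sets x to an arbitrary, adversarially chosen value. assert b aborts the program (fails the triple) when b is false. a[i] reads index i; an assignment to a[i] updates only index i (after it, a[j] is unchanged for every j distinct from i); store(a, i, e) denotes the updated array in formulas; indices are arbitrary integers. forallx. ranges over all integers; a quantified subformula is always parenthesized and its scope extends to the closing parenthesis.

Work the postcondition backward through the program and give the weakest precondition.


Working backward. After the program, the postcondition 2*val + pos - 4 < pos - 2 or val - 2 >= 1 must hold; in canonical form it is 2*val < 2 or val >= 3.
Before havoc pos: 2*val < 2 or val >= 3
Before assert not (val < -2): (not (val < -2)) and (2*val < 2 or val >= 3)
Before b := arr[val]: (not (val < -2)) and (2*val < 2 or val >= 3)
Before mem[0] := 3*b + val: (not (val < -2)) and (2*val < 2 or val >= 3)
Answer: WP = (not (val < -2)) and (2*val < 2 or val >= 3)


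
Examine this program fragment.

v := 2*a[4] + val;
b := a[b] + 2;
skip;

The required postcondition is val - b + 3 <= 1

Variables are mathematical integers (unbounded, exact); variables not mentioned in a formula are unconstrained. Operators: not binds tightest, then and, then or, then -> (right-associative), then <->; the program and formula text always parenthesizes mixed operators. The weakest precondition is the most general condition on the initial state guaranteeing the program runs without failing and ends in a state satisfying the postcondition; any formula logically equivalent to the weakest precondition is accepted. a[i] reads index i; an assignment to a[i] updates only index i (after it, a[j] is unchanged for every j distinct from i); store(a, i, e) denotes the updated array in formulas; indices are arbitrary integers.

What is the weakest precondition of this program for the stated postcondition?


Working backward. After the program, the postcondition val - b + 3 <= 1 must hold; in canonical form it is val <= b - 2.
Before skip: val <= b - 2
Before b := a[b] + 2: val <= a[b]
Before v := 2*a[4] + val: val <= a[b]
Answer: WP = val <= a[b]


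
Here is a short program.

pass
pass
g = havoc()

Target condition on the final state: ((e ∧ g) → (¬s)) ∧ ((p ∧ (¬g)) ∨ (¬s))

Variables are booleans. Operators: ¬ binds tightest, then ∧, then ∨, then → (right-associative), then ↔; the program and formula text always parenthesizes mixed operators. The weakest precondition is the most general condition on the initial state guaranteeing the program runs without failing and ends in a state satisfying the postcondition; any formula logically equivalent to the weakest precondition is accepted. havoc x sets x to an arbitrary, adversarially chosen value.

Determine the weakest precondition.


Working backward. After the program, ((e ∧ g) → (¬s)) ∧ ((p ∧ (¬g)) ∨ (¬s)) must hold.
Before havoc g: (e → (¬s)) ∧ (¬s) ∧ (p ∨ (¬s))
Before skip: (e → (¬s)) ∧ (¬s) ∧ (p ∨ (¬s))
Before skip: (e → (¬s)) ∧ (¬s) ∧ (p ∨ (¬s))
Answer: WP = (e → (¬s)) ∧ (¬s) ∧ (p ∨ (¬s))


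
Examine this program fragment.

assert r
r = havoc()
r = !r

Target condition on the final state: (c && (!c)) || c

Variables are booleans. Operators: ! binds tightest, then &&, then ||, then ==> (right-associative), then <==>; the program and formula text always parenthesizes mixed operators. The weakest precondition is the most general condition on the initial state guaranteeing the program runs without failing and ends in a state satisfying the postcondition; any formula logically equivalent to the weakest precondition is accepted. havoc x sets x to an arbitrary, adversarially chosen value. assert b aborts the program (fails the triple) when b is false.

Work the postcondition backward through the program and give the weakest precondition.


Working backward. After the program, the postcondition (c && (!c)) || c must hold; in canonical form it is c.
Before r := !r: c
Before havoc r: c
Before assert r: r && c
Answer: WP = r && c


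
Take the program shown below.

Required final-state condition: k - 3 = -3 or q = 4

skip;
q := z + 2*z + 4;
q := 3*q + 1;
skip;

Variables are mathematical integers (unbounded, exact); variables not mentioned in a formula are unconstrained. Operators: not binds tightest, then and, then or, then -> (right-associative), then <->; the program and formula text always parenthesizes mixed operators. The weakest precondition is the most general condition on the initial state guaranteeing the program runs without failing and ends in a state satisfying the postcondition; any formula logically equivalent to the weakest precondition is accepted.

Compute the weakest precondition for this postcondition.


Working backward. After the program, the postcondition k - 3 = -3 or q = 4 must hold; in canonical form it is k = 0 or q = 4.
Before skip: k = 0 or q = 4
Before q := 3*q + 1: k = 0 or 3*q = 3
Before q := z + 2*z + 4: k = 0 or 9*z = -9
Before skip: k = 0 or 9*z = -9
Answer: WP = k = 0 or 9*z = -9


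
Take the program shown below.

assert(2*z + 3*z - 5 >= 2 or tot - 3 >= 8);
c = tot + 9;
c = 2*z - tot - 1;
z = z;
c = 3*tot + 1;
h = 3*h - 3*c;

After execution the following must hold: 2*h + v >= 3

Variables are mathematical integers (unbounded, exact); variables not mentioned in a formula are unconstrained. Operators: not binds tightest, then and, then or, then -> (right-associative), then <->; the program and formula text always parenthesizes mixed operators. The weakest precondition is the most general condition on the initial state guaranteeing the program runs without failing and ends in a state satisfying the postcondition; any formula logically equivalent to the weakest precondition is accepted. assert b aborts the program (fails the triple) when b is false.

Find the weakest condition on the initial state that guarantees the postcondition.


Working backward. After the program, 2*h + v >= 3 must hold.
Before h := 3*h - 3*c: 6*h + v >= 6*c + 3
Before c := 3*tot + 1: 6*h + v >= 18*tot + 9
Before z := z: 6*h + v >= 18*tot + 9
Before c := 2*z - tot - 1: 6*h + v >= 18*tot + 9
Before c := tot + 9: 6*h + v >= 18*tot + 9
Before assert 2*z + 3*z - 5 >= 2 or tot - 3 >= 8: (5*z >= 7 or tot >= 11) and 6*h + v >= 18*tot + 9
Answer: WP = (5*z >= 7 or tot >= 11) and 6*h + v >= 18*tot + 9
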